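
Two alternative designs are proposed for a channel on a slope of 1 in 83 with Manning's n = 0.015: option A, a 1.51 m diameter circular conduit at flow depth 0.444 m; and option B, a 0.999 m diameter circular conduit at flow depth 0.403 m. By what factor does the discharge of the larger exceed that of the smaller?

1.66

Channel A: For a circular section of diameter D = 1.51 m at depth y = 0.444 m, the central angle is θ = 2 arccos(1 − 2y/D) = 2.292 rad. Then A = (D²/8)(θ − sin θ) = 0.4394 m² and P = Dθ/2 = 1.731 m. Hydraulic radius R = A/P = 0.4394/1.731 = 0.2539 m. Q_A = (1/0.015)·0.4394·0.2539^(2/3)·√0.01205 = 1.289 m³/s.
Channel B: For a circular section of diameter D = 0.999 m at depth y = 0.403 m, the central angle is θ = 2 arccos(1 − 2y/D) = 2.753 rad. Then A = (D²/8)(θ − sin θ) = 0.2961 m² and P = Dθ/2 = 1.375 m. Hydraulic radius R = A/P = 0.2961/1.375 = 0.2154 m. Q_B = (1/0.015)·0.2961·0.2154^(2/3)·√0.01205 = 0.7785 m³/s.
The larger discharge is 1.289 m³/s and the smaller is 0.7785 m³/s; the ratio is 1.66.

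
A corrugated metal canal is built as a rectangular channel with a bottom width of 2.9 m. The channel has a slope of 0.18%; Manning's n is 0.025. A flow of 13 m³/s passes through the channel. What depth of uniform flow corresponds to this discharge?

Manning's equation rearranged: A R^(2/3) = nQ / (1·√S) = 0.025 × 13 / (√0.0018) = 7.66.
At y = 2.38 m: A R^(2/3) = 6.439 — short.
At y = 3.27 m: A R^(2/3) = 9.512 — over.
At y = 2.74 m: A R^(2/3) = 7.669 — close enough.

y_n = 2.74 m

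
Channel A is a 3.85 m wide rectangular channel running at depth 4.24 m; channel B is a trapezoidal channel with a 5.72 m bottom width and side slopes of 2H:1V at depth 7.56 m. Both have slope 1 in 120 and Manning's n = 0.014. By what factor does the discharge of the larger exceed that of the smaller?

20.1

Channel A: Flow area A = b·y = 3.85 × 4.24 = 16.32 m². Wetted perimeter P = b + 2y = 3.85 + 2×4.24 = 12.33 m. Hydraulic radius R = A/P = 16.32/12.33 = 1.324 m. Q_A = (1/0.014)·16.32·1.324^(2/3)·√0.008333 = 128.3 m³/s.
Channel B: With bottom width b = 5.72 m and side slope z = 2: A = (b + zy)y = (5.72 + 2×7.56)×7.56 = 157.6 m²; P = b + 2y√(1+z²) = 5.72 + 2×7.56×2.236 = 39.53 m. Hydraulic radius R = A/P = 157.6/39.53 = 3.986 m. Q_B = (1/0.014)·157.6·3.986^(2/3)·√0.008333 = 2582 m³/s.
The larger discharge is 2582 m³/s and the smaller is 128.3 m³/s; the ratio is 20.1.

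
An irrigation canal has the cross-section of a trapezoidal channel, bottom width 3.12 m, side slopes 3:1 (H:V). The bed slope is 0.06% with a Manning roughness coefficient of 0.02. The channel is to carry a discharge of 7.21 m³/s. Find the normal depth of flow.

y_n = 1.13 m

Manning's equation rearranged: A R^(2/3) = nQ / (1·√S) = 0.02 × 7.21 / (√0.0006) = 5.887.
Trying y = 1.22 m: A R^(2/3) = 6.909 — high.
Trying y = 0.939 m: A R^(2/3) = 4.033 — low.
Trying y = 1.13 m: A R^(2/3) = 5.89 — ≈ 5.887.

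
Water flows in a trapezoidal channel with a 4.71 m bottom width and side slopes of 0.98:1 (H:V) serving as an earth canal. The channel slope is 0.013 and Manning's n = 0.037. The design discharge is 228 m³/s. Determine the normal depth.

y_n = 4.53 m

Manning's equation rearranged: A R^(2/3) = nQ / (1·√S) = 0.037 × 228 / (√0.013) = 73.99.
Trying y = 4 m: A R^(2/3) = 57.85 — short.
Trying y = 5.32 m: A R^(2/3) = 102.2 — over.
Trying y = 4.53 m: A R^(2/3) = 73.94 — ≈ 73.99.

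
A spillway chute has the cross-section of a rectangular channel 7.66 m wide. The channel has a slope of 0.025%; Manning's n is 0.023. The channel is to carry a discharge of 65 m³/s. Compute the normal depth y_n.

Manning's equation rearranged: A R^(2/3) = nQ / (1·√S) = 0.023 × 65 / (√0.00025) = 94.55.
Trying y = 8.68 m: A R^(2/3) = 127.6 — over.
Trying y = 6.79 m: A R^(2/3) = 94.49 — matches.

y_n = 6.79 m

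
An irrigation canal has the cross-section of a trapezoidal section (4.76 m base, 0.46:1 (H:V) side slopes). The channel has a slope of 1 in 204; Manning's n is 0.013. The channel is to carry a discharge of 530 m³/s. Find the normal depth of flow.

y_n = 6.58 m

Manning's equation rearranged: A R^(2/3) = nQ / (1·√S) = 0.013 × 530 / (√0.004902) = 98.41.
Try y = 7.7 m: A R^(2/3) = 131.3 — too large.
Try y = 4.53 m: A R^(2/3) = 50.91 — too small.
Try y = 6.58 m: A R^(2/3) = 98.42 — close enough.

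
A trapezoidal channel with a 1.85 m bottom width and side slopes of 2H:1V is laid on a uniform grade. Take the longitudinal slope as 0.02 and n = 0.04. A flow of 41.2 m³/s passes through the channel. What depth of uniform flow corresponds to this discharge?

Manning's equation rearranged: A R^(2/3) = nQ / (1·√S) = 0.04 × 41.2 / (√0.02) = 11.65.
At y = 2.39 m: A R^(2/3) = 18.52 — high.
At y = 1.35 m: A R^(2/3) = 5.199 — low.
At y = 1.95 m: A R^(2/3) = 11.66 — matches.

y_n = 1.95 m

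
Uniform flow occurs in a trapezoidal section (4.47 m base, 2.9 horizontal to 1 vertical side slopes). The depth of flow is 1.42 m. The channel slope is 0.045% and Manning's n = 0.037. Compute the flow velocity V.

With bottom width b = 4.47 m and side slope z = 2.9: A = (b + zy)y = (4.47 + 2.9×1.42)×1.42 = 12.19 m²; P = b + 2y√(1+z²) = 4.47 + 2×1.42×3.068 = 13.18 m.
Hydraulic radius R = A/P = 12.19/13.18 = 0.9251 m.
From Manning's equation, V = (1/n) R^(2/3) S^(1/2) = (1/0.037) × 0.9251^(2/3) × 0.00045^(1/2) = 0.544 m/s.

V = 0.544 m/s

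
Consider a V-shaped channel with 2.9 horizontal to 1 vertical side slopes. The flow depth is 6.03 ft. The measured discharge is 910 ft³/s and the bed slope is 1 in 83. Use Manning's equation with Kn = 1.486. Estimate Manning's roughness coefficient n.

n = 0.038

For a triangular section with side slope z = 2.9: A = zy² = 2.9×6.03² = 105.4 ft²; P = 2y√(1+z²) = 2×6.03×3.068 = 36.99 ft.
Hydraulic radius R = A/P = 105.4/36.99 = 2.85 ft.
Rearranging Manning's equation: n = (1.486/Q) A R^(2/3) S^(1/2) = (1.486/910) × 105.4 × 2.85^(2/3) × √0.01205 = 0.038.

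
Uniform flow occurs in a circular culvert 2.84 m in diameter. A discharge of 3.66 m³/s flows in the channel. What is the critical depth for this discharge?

At critical depth, Q² T / (g A³) = 1, i.e. A³/T = Q²/g = 3.66²/9.81 = 1.366.
Trying y = 1.05 m: A³/T = 3.517 — too large.
Trying y = 0.822 m: A³/T = 1.365 — matches.

y_c = 0.822 m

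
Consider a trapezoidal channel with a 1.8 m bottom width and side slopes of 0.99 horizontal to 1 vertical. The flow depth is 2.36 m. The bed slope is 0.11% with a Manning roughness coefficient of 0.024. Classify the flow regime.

With bottom width b = 1.8 m and side slope z = 0.99: A = (b + zy)y = (1.8 + 0.99×2.36)×2.36 = 9.762 m²; P = b + 2y√(1+z²) = 1.8 + 2×2.36×1.407 = 8.442 m.
Hydraulic radius R = A/P = 9.762/8.442 = 1.156 m.
V = (1/n) R^(2/3) √S = (1/0.024) × 1.156^(2/3) × √0.0011 = 1.522 m/s. Hydraulic depth D_h = A/T = 9.762/6.473 = 1.508 m.
Froude number Fr = V/√(g·D_h) = 1.522/√(9.81×1.508) = 0.396, which is less than 1, so the flow is subcritical.

subcritical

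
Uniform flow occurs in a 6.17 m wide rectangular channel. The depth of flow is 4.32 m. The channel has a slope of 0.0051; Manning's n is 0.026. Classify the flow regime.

Flow area A = b·y = 6.17 × 4.32 = 26.65 m². Wetted perimeter P = b + 2y = 6.17 + 2×4.32 = 14.81 m.
Hydraulic radius R = A/P = 26.65/14.81 = 1.8 m.
V = (1/n) R^(2/3) √S = (1/0.026) × 1.8^(2/3) × √0.0051 = 4.064 m/s. Hydraulic depth D_h = A/T = 26.65/6.17 = 4.32 m.
Froude number Fr = V/√(g·D_h) = 4.064/√(9.81×4.32) = 0.624, which is less than 1, so the flow is subcritical.

subcritical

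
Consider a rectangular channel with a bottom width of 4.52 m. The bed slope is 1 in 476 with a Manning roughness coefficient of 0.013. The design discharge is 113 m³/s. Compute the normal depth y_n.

y_n = 5.23 m

Manning's equation rearranged: A R^(2/3) = nQ / (1·√S) = 0.013 × 113 / (√0.002101) = 32.05.
Try y = 6.6 m: A R^(2/3) = 42.22 — too large.
Try y = 4.14 m: A R^(2/3) = 24.1 — too small.
Try y = 5.23 m: A R^(2/3) = 32.04 — close enough.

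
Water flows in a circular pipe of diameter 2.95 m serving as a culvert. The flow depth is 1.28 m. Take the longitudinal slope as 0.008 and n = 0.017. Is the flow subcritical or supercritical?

supercritical

For a circular section of diameter D = 2.95 m at depth y = 1.28 m, the central angle is θ = 2 arccos(1 − 2y/D) = 2.876 rad. Then A = (D²/8)(θ − sin θ) = 2.844 m² and P = Dθ/2 = 4.243 m.
Hydraulic radius R = A/P = 2.844/4.243 = 0.6703 m.
V = (1/n) R^(2/3) √S = (1/0.017) × 0.6703^(2/3) × √0.008 = 4.03 m/s. Hydraulic depth D_h = A/T = 2.844/2.924 = 0.9726 m.
Froude number Fr = V/√(g·D_h) = 4.03/√(9.81×0.9726) = 1.3, which is greater than 1, so the flow is supercritical.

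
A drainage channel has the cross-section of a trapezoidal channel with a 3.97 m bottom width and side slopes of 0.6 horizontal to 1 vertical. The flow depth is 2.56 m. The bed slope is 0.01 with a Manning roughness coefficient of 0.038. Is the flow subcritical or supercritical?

subcritical

With bottom width b = 3.97 m and side slope z = 0.6: A = (b + zy)y = (3.97 + 0.6×2.56)×2.56 = 14.1 m²; P = b + 2y√(1+z²) = 3.97 + 2×2.56×1.166 = 9.941 m.
Hydraulic radius R = A/P = 14.1/9.941 = 1.418 m.
V = (1/n) R^(2/3) √S = (1/0.038) × 1.418^(2/3) × √0.01 = 3.321 m/s. Hydraulic depth D_h = A/T = 14.1/7.042 = 2.002 m.
Froude number Fr = V/√(g·D_h) = 3.321/√(9.81×2.002) = 0.75, which is less than 1, so the flow is subcritical.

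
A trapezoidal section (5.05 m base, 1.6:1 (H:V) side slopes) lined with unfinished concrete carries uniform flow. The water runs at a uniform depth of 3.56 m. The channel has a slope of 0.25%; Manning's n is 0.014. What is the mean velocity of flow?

V = 5.8 m/s

With bottom width b = 5.05 m and side slope z = 1.6: A = (b + zy)y = (5.05 + 1.6×3.56)×3.56 = 38.26 m²; P = b + 2y√(1+z²) = 5.05 + 2×3.56×1.887 = 18.48 m.
Hydraulic radius R = A/P = 38.26/18.48 = 2.07 m.
From Manning's equation, V = (1/n) R^(2/3) S^(1/2) = (1/0.014) × 2.07^(2/3) × 0.0025^(1/2) = 5.8 m/s.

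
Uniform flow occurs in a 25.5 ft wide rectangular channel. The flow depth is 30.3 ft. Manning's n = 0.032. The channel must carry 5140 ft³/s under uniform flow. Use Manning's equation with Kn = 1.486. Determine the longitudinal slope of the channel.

S = 0.0011

Flow area A = b·y = 25.5 × 30.3 = 772.6 ft². Wetted perimeter P = b + 2y = 25.5 + 2×30.3 = 86.1 ft.
Hydraulic radius R = A/P = 772.6/86.1 = 8.974 ft.
From Manning's equation, S = [nQ / (1.486 A R^(2/3))]² = [0.032 × 5140 / (1.486 × 772.6 × 8.974^(2/3))]² = 0.0011.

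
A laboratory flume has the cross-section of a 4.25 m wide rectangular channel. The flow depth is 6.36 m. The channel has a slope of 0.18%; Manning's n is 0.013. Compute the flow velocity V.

Flow area A = b·y = 4.25 × 6.36 = 27.03 m². Wetted perimeter P = b + 2y = 4.25 + 2×6.36 = 16.97 m.
Hydraulic radius R = A/P = 27.03/16.97 = 1.593 m.
From Manning's equation, V = (1/n) R^(2/3) S^(1/2) = (1/0.013) × 1.593^(2/3) × 0.0018^(1/2) = 4.45 m/s.

V = 4.45 m/s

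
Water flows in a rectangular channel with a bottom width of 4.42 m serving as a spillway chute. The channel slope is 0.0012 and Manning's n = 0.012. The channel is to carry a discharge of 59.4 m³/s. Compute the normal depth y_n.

Manning's equation rearranged: A R^(2/3) = nQ / (1·√S) = 0.012 × 59.4 / (√0.0012) = 20.58.
At y = 4.32 m: A R^(2/3) = 24.6 — high.
At y = 3.22 m: A R^(2/3) = 17.04 — low.
At y = 3.74 m: A R^(2/3) = 20.58 — close enough.

y_n = 3.74 m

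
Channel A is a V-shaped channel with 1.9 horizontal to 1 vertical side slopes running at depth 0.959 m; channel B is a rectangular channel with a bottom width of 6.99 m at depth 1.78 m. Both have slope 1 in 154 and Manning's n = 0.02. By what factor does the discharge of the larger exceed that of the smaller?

14.1

Channel A: For a triangular section with side slope z = 1.9: A = zy² = 1.9×0.959² = 1.747 m²; P = 2y√(1+z²) = 2×0.959×2.147 = 4.118 m. Hydraulic radius R = A/P = 1.747/4.118 = 0.4243 m. Q_A = (1/0.02)·1.747·0.4243^(2/3)·√0.006494 = 3.976 m³/s.
Channel B: Flow area A = b·y = 6.99 × 1.78 = 12.44 m². Wetted perimeter P = b + 2y = 6.99 + 2×1.78 = 10.55 m. Hydraulic radius R = A/P = 12.44/10.55 = 1.179 m. Q_B = (1/0.02)·12.44·1.179^(2/3)·√0.006494 = 55.96 m³/s.
The larger discharge is 55.96 m³/s and the smaller is 3.976 m³/s; the ratio is 14.1.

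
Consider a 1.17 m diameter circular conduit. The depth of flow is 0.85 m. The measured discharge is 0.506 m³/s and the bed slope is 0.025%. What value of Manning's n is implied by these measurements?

For a circular section of diameter D = 1.17 m at depth y = 0.85 m, the central angle is θ = 2 arccos(1 − 2y/D) = 4.082 rad. Then A = (D²/8)(θ − sin θ) = 0.8367 m² and P = Dθ/2 = 2.388 m.
Hydraulic radius R = A/P = 0.8367/2.388 = 0.3504 m.
Rearranging Manning's equation: n = (1/Q) A R^(2/3) S^(1/2) = (1/0.506) × 0.8367 × 0.3504^(2/3) × √0.00025 = 0.013.

n = 0.013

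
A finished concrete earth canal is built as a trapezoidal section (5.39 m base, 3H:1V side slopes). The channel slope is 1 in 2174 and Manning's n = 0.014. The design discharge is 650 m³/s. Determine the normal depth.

y_n = 6.87 m

Manning's equation rearranged: A R^(2/3) = nQ / (1·√S) = 0.014 × 650 / (√0.00046) = 424.3.
Try y = 4.74 m: A R^(2/3) = 177 — short.
Try y = 8.28 m: A R^(2/3) = 665.3 — over.
Try y = 6.87 m: A R^(2/3) = 424 — close enough.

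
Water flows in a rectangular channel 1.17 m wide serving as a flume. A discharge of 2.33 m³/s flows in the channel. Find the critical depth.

y_c = 0.739 m

For a rectangular channel, critical depth y_c = (q²/g)^(1/3) where q = Q/b = 2.33/1.17 = 1.991 m²/s.
So y_c = (1.991²/9.81)^(1/3) = 0.739 m.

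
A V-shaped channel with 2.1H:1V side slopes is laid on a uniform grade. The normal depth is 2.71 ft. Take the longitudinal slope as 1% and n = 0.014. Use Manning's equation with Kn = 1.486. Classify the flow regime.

For a triangular section with side slope z = 2.1: A = zy² = 2.1×2.71² = 15.42 ft²; P = 2y√(1+z²) = 2×2.71×2.326 = 12.61 ft.
Hydraulic radius R = A/P = 15.42/12.61 = 1.223 ft.
V = (1.486/n) R^(2/3) √S = (1.486/0.014) × 1.223^(2/3) × √0.01 = 12.14 ft/s. Hydraulic depth D_h = A/T = 15.42/11.38 = 1.355 ft.
Froude number Fr = V/√(g·D_h) = 12.14/√(32.2×1.355) = 1.84, which is greater than 1, so the flow is supercritical.

supercritical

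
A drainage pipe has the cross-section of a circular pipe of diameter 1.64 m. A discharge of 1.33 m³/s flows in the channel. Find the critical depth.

y_c = 0.572 m

At critical depth, Q² T / (g A³) = 1, i.e. A³/T = Q²/g = 1.33²/9.81 = 0.1803.
At y = 0.638 m: A³/T = 0.2747 — high.
At y = 0.406 m: A³/T = 0.04773 — low.
At y = 0.572 m: A³/T = 0.1804 — ≈ 0.1803.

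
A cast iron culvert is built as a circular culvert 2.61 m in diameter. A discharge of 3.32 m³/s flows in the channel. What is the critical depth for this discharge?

y_c = 0.801 m

At critical depth, Q² T / (g A³) = 1, i.e. A³/T = Q²/g = 3.32²/9.81 = 1.124.
Trying y = 0.883 m: A³/T = 1.637 — too large.
Trying y = 0.801 m: A³/T = 1.123 — close enough.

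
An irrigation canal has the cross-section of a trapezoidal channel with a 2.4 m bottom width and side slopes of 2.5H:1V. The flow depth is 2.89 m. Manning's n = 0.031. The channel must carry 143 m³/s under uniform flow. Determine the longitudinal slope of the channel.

With bottom width b = 2.4 m and side slope z = 2.5: A = (b + zy)y = (2.4 + 2.5×2.89)×2.89 = 27.82 m²; P = b + 2y√(1+z²) = 2.4 + 2×2.89×2.693 = 17.96 m.
Hydraulic radius R = A/P = 27.82/17.96 = 1.549 m.
From Manning's equation, S = [nQ / (1 A R^(2/3))]² = [0.031 × 143 / (1 × 27.82 × 1.549^(2/3))]² = 0.0142.

S = 0.0142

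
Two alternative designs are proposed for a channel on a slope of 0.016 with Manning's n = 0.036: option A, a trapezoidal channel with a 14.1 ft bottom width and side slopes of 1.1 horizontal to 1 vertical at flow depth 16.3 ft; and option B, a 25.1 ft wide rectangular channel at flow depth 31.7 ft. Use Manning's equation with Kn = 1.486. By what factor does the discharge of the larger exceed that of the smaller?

Channel A: With bottom width b = 14.1 ft and side slope z = 1.1: A = (b + zy)y = (14.1 + 1.1×16.3)×16.3 = 522.1 ft²; P = b + 2y√(1+z²) = 14.1 + 2×16.3×1.487 = 62.56 ft. Hydraulic radius R = A/P = 522.1/62.56 = 8.345 ft. Q_A = (1.486/0.036)·522.1·8.345^(2/3)·√0.016 = 11220 ft³/s.
Channel B: Flow area A = b·y = 25.1 × 31.7 = 795.7 ft². Wetted perimeter P = b + 2y = 25.1 + 2×31.7 = 88.5 ft. Hydraulic radius R = A/P = 795.7/88.5 = 8.991 ft. Q_B = (1.486/0.036)·795.7·8.991^(2/3)·√0.016 = 17960 ft³/s.
The larger discharge is 17960 ft³/s and the smaller is 11220 ft³/s; the ratio is 1.6.

1.6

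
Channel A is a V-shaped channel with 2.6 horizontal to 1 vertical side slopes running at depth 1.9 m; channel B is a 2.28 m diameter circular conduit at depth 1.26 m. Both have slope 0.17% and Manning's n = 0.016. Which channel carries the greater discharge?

Channel A: For a triangular section with side slope z = 2.6: A = zy² = 2.6×1.9² = 9.386 m²; P = 2y√(1+z²) = 2×1.9×2.786 = 10.59 m. Hydraulic radius R = A/P = 9.386/10.59 = 0.8867 m. Q_A = (1/0.016)·9.386·0.8867^(2/3)·√0.0017 = 22.32 m³/s.
Channel B: For a circular section of diameter D = 2.28 m at depth y = 1.26 m, the central angle is θ = 2 arccos(1 − 2y/D) = 3.353 rad. Then A = (D²/8)(θ − sin θ) = 2.315 m² and P = Dθ/2 = 3.822 m. Hydraulic radius R = A/P = 2.315/3.822 = 0.6056 m. Q_B = (1/0.016)·2.315·0.6056^(2/3)·√0.0017 = 4.269 m³/s.
Q_A = 22.32 m³/s vs Q_B = 4.269 m³/s, so channel A carries more.

channel A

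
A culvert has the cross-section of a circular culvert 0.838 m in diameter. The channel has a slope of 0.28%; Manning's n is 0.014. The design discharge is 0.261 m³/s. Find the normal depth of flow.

Manning's equation rearranged: A R^(2/3) = nQ / (1·√S) = 0.014 × 0.261 / (√0.0028) = 0.06905.
Try y = 0.3 m: A R^(2/3) = 0.05338 — low.
Try y = 0.409 m: A R^(2/3) = 0.09335 — high.
Try y = 0.345 m: A R^(2/3) = 0.0691 — close enough.

y_n = 0.345 m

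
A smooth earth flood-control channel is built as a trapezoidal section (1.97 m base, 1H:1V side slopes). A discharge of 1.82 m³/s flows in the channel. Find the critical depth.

y_c = 0.412 m

At critical depth, Q² T / (g A³) = 1, i.e. A³/T = Q²/g = 1.82²/9.81 = 0.3377.
At y = 0.288 m: A³/T = 0.108 — low.
At y = 0.412 m: A³/T = 0.3383 — ≈ 0.3377.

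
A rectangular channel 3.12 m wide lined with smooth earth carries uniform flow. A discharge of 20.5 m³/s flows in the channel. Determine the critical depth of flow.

For a rectangular channel, critical depth y_c = (q²/g)^(1/3) where q = Q/b = 20.5/3.12 = 6.571 m²/s.
So y_c = (6.571²/9.81)^(1/3) = 1.64 m.

y_c = 1.64 m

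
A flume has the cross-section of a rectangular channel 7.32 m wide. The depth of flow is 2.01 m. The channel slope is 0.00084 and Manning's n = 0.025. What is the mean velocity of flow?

Flow area A = b·y = 7.32 × 2.01 = 14.71 m². Wetted perimeter P = b + 2y = 7.32 + 2×2.01 = 11.34 m.
Hydraulic radius R = A/P = 14.71/11.34 = 1.297 m.
From Manning's equation, V = (1/n) R^(2/3) S^(1/2) = (1/0.025) × 1.297^(2/3) × 0.00084^(1/2) = 1.38 m/s.

V = 1.38 m/s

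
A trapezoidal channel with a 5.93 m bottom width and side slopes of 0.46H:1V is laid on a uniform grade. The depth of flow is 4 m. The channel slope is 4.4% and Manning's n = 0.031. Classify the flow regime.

supercritical

With bottom width b = 5.93 m and side slope z = 0.46: A = (b + zy)y = (5.93 + 0.46×4)×4 = 31.08 m²; P = b + 2y√(1+z²) = 5.93 + 2×4×1.101 = 14.74 m.
Hydraulic radius R = A/P = 31.08/14.74 = 2.109 m.
V = (1/n) R^(2/3) √S = (1/0.031) × 2.109^(2/3) × √0.044 = 11.13 m/s. Hydraulic depth D_h = A/T = 31.08/9.61 = 3.234 m.
Froude number Fr = V/√(g·D_h) = 11.13/√(9.81×3.234) = 1.98, which is greater than 1, so the flow is supercritical.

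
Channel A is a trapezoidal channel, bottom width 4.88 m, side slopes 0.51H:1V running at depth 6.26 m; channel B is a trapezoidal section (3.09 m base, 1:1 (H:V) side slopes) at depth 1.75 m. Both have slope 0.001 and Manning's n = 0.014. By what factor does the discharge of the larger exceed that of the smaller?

11.1

Channel A: With bottom width b = 4.88 m and side slope z = 0.51: A = (b + zy)y = (4.88 + 0.51×6.26)×6.26 = 50.53 m²; P = b + 2y√(1+z²) = 4.88 + 2×6.26×1.123 = 18.93 m. Hydraulic radius R = A/P = 50.53/18.93 = 2.669 m. Q_A = (1/0.014)·50.53·2.669^(2/3)·√0.001 = 219.6 m³/s.
Channel B: With bottom width b = 3.09 m and side slope z = 1: A = (b + zy)y = (3.09 + 1×1.75)×1.75 = 8.47 m²; P = b + 2y√(1+z²) = 3.09 + 2×1.75×1.414 = 8.04 m. Hydraulic radius R = A/P = 8.47/8.04 = 1.054 m. Q_B = (1/0.014)·8.47·1.054^(2/3)·√0.001 = 19.81 m³/s.
The larger discharge is 219.6 m³/s and the smaller is 19.81 m³/s; the ratio is 11.1.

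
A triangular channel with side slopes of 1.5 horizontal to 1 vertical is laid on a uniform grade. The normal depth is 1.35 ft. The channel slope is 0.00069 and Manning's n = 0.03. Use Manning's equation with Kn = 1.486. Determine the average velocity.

V = 0.886 ft/s

For a triangular section with side slope z = 1.5: A = zy² = 1.5×1.35² = 2.734 ft²; P = 2y√(1+z²) = 2×1.35×1.803 = 4.867 ft.
Hydraulic radius R = A/P = 2.734/4.867 = 0.5616 ft.
From Manning's equation, V = (1.486/n) R^(2/3) S^(1/2) = (1.486/0.03) × 0.5616^(2/3) × 0.00069^(1/2) = 0.886 ft/s.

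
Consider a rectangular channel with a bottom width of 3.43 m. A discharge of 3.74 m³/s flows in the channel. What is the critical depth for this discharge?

y_c = 0.495 m

For a rectangular channel, critical depth y_c = (q²/g)^(1/3) where q = Q/b = 3.74/3.43 = 1.09 m²/s.
So y_c = (1.09²/9.81)^(1/3) = 0.495 m.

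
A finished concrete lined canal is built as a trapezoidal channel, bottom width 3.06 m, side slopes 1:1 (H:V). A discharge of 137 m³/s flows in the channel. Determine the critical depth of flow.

y_c = 3.94 m

At critical depth, Q² T / (g A³) = 1, i.e. A³/T = Q²/g = 137²/9.81 = 1913.
Try y = 4.49 m: A³/T = 3236 — high.
Try y = 3.46 m: A³/T = 1150 — low.
Try y = 3.94 m: A³/T = 1918 — close enough.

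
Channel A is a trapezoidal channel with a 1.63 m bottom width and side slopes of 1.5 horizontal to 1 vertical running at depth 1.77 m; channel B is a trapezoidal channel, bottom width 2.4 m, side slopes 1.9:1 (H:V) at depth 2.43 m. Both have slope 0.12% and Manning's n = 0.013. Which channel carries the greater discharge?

channel B

Channel A: With bottom width b = 1.63 m and side slope z = 1.5: A = (b + zy)y = (1.63 + 1.5×1.77)×1.77 = 7.584 m²; P = b + 2y√(1+z²) = 1.63 + 2×1.77×1.803 = 8.012 m. Hydraulic radius R = A/P = 7.584/8.012 = 0.9467 m. Q_A = (1/0.013)·7.584·0.9467^(2/3)·√0.0012 = 19.48 m³/s.
Channel B: With bottom width b = 2.4 m and side slope z = 1.9: A = (b + zy)y = (2.4 + 1.9×2.43)×2.43 = 17.05 m²; P = b + 2y√(1+z²) = 2.4 + 2×2.43×2.147 = 12.83 m. Hydraulic radius R = A/P = 17.05/12.83 = 1.329 m. Q_B = (1/0.013)·17.05·1.329^(2/3)·√0.0012 = 54.91 m³/s.
Q_A = 19.48 m³/s vs Q_B = 54.91 m³/s, so channel B carries more.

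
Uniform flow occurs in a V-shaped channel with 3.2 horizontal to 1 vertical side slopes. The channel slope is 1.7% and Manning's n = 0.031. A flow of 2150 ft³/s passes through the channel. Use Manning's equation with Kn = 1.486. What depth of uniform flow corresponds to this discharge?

y_n = 6.95 ft

Manning's equation rearranged: A R^(2/3) = nQ / (1.486·√S) = 0.031 × 2150 / (1.486 × √0.017) = 344.
Try y = 8.32 ft: A R^(2/3) = 555.4 — high.
Try y = 5.62 ft: A R^(2/3) = 195.1 — low.
Try y = 6.95 ft: A R^(2/3) = 343.8 — matches.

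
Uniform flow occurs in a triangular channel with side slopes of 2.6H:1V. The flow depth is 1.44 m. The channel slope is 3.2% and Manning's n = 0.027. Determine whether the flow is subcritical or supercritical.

supercritical

For a triangular section with side slope z = 2.6: A = zy² = 2.6×1.44² = 5.391 m²; P = 2y√(1+z²) = 2×1.44×2.786 = 8.023 m.
Hydraulic radius R = A/P = 5.391/8.023 = 0.672 m.
V = (1/n) R^(2/3) √S = (1/0.027) × 0.672^(2/3) × √0.032 = 5.083 m/s. Hydraulic depth D_h = A/T = 5.391/7.488 = 0.72 m.
Froude number Fr = V/√(g·D_h) = 5.083/√(9.81×0.72) = 1.91, which is greater than 1, so the flow is supercritical.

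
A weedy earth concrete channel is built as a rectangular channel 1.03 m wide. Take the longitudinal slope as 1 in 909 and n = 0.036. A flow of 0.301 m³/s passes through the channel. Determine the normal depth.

y_n = 0.71 m

Manning's equation rearranged: A R^(2/3) = nQ / (1·√S) = 0.036 × 0.301 / (√0.0011) = 0.3267.
Try y = 0.805 m: A R^(2/3) = 0.3831 — over.
Try y = 0.583 m: A R^(2/3) = 0.253 — short.
Try y = 0.71 m: A R^(2/3) = 0.3266 — ≈ 0.3267.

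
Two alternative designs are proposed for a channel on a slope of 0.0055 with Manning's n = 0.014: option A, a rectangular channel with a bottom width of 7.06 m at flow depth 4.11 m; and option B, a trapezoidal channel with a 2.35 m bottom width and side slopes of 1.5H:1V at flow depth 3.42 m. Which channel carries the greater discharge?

channel A

Channel A: Flow area A = b·y = 7.06 × 4.11 = 29.02 m². Wetted perimeter P = b + 2y = 7.06 + 2×4.11 = 15.28 m. Hydraulic radius R = A/P = 29.02/15.28 = 1.899 m. Q_A = (1/0.014)·29.02·1.899^(2/3)·√0.0055 = 235.7 m³/s.
Channel B: With bottom width b = 2.35 m and side slope z = 1.5: A = (b + zy)y = (2.35 + 1.5×3.42)×3.42 = 25.58 m²; P = b + 2y√(1+z²) = 2.35 + 2×3.42×1.803 = 14.68 m. Hydraulic radius R = A/P = 25.58/14.68 = 1.742 m. Q_B = (1/0.014)·25.58·1.742^(2/3)·√0.0055 = 196.2 m³/s.
Q_A = 235.7 m³/s vs Q_B = 196.2 m³/s, so channel A carries more.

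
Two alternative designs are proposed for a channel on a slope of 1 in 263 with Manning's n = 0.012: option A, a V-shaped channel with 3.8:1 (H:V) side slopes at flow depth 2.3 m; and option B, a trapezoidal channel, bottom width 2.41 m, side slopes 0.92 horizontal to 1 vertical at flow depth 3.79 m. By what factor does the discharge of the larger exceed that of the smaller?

Channel A: For a triangular section with side slope z = 3.8: A = zy² = 3.8×2.3² = 20.1 m²; P = 2y√(1+z²) = 2×2.3×3.929 = 18.08 m. Hydraulic radius R = A/P = 20.1/18.08 = 1.112 m. Q_A = (1/0.012)·20.1·1.112^(2/3)·√0.003802 = 110.9 m³/s.
Channel B: With bottom width b = 2.41 m and side slope z = 0.92: A = (b + zy)y = (2.41 + 0.92×3.79)×3.79 = 22.35 m²; P = b + 2y√(1+z²) = 2.41 + 2×3.79×1.359 = 12.71 m. Hydraulic radius R = A/P = 22.35/12.71 = 1.758 m. Q_B = (1/0.012)·22.35·1.758^(2/3)·√0.003802 = 167.3 m³/s.
The larger discharge is 167.3 m³/s and the smaller is 110.9 m³/s; the ratio is 1.51.

1.51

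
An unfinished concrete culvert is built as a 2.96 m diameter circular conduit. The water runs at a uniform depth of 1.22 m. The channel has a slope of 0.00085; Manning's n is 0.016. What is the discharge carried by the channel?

For a circular section of diameter D = 2.96 m at depth y = 1.22 m, the central angle is θ = 2 arccos(1 − 2y/D) = 2.788 rad. Then A = (D²/8)(θ − sin θ) = 2.675 m² and P = Dθ/2 = 4.127 m.
Hydraulic radius R = A/P = 2.675/4.127 = 0.6482 m.
Manning's equation: Q = (1/n) A R^(2/3) S^(1/2) = (1/0.016) × 2.675 × 0.6482^(2/3) × 0.00085^(1/2) = 3.65 m³/s.

Q = 3.65 m³/s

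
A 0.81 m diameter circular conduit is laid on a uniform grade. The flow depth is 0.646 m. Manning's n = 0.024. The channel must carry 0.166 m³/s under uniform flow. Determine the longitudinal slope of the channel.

S = 0.000529

For a circular section of diameter D = 0.81 m at depth y = 0.646 m, the central angle is θ = 2 arccos(1 − 2y/D) = 4.416 rad. Then A = (D²/8)(θ − sin θ) = 0.4406 m² and P = Dθ/2 = 1.789 m.
Hydraulic radius R = A/P = 0.4406/1.789 = 0.2464 m.
From Manning's equation, S = [nQ / (1 A R^(2/3))]² = [0.024 × 0.166 / (1 × 0.4406 × 0.2464^(2/3))]² = 0.000529.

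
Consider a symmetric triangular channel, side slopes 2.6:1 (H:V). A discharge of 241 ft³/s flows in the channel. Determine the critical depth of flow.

At critical depth, Q² T / (g A³) = 1, i.e. A³/T = Q²/g = 241²/32.2 = 1804.
At y = 2.92 ft: A³/T = 717.5 — short.
At y = 3.51 ft: A³/T = 1801 — close enough.

y_c = 3.51 ft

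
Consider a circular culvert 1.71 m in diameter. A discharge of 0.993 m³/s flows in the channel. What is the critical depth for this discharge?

y_c = 0.486 m

At critical depth, Q² T / (g A³) = 1, i.e. A³/T = Q²/g = 0.993²/9.81 = 0.1005.
Try y = 0.528 m: A³/T = 0.1388 — too large.
Try y = 0.486 m: A³/T = 0.1007 — close enough.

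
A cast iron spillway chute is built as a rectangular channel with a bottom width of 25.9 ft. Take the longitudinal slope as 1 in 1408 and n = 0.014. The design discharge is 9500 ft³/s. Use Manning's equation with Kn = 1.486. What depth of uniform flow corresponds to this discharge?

y_n = 29.9 ft

Manning's equation rearranged: A R^(2/3) = nQ / (1.486·√S) = 0.014 × 9500 / (1.486 × √0.0007102) = 3358.
Trying y = 36.9 ft: A R^(2/3) = 4313 — too large.
Trying y = 24.7 ft: A R^(2/3) = 2664 — too small.
Trying y = 29.9 ft: A R^(2/3) = 3360 — matches.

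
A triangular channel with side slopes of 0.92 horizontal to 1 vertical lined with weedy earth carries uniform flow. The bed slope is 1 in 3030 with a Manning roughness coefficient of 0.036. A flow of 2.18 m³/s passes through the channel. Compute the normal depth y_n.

y_n = 2.34 m

Manning's equation rearranged: A R^(2/3) = nQ / (1·√S) = 0.036 × 2.18 / (√0.00033) = 4.32.
At y = 1.9 m: A R^(2/3) = 2.475 — short.
At y = 2.34 m: A R^(2/3) = 4.313 — matches.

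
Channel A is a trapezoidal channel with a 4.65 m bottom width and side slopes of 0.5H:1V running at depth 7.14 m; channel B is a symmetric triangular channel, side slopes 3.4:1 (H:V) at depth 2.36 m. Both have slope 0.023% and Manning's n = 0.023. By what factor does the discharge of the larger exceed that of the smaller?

Channel A: With bottom width b = 4.65 m and side slope z = 0.5: A = (b + zy)y = (4.65 + 0.5×7.14)×7.14 = 58.69 m²; P = b + 2y√(1+z²) = 4.65 + 2×7.14×1.118 = 20.62 m. Hydraulic radius R = A/P = 58.69/20.62 = 2.847 m. Q_A = (1/0.023)·58.69·2.847^(2/3)·√0.00023 = 77.74 m³/s.
Channel B: For a triangular section with side slope z = 3.4: A = zy² = 3.4×2.36² = 18.94 m²; P = 2y√(1+z²) = 2×2.36×3.544 = 16.73 m. Hydraulic radius R = A/P = 18.94/16.73 = 1.132 m. Q_B = (1/0.023)·18.94·1.132^(2/3)·√0.00023 = 13.56 m³/s.
The larger discharge is 77.74 m³/s and the smaller is 13.56 m³/s; the ratio is 5.73.

5.73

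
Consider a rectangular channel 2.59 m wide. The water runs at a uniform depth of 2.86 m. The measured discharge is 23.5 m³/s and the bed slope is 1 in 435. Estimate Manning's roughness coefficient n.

n = 0.014

Flow area A = b·y = 2.59 × 2.86 = 7.407 m². Wetted perimeter P = b + 2y = 2.59 + 2×2.86 = 8.31 m.
Hydraulic radius R = A/P = 7.407/8.31 = 0.8914 m.
Rearranging Manning's equation: n = (1/Q) A R^(2/3) S^(1/2) = (1/23.5) × 7.407 × 0.8914^(2/3) × √0.002299 = 0.014.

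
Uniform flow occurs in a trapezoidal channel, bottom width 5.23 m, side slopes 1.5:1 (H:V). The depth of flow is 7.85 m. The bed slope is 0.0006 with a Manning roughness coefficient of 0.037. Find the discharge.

Q = 222 m³/s

With bottom width b = 5.23 m and side slope z = 1.5: A = (b + zy)y = (5.23 + 1.5×7.85)×7.85 = 133.5 m²; P = b + 2y√(1+z²) = 5.23 + 2×7.85×1.803 = 33.53 m.
Hydraulic radius R = A/P = 133.5/33.53 = 3.981 m.
Manning's equation: Q = (1/n) A R^(2/3) S^(1/2) = (1/0.037) × 133.5 × 3.981^(2/3) × 0.0006^(1/2) = 222 m³/s.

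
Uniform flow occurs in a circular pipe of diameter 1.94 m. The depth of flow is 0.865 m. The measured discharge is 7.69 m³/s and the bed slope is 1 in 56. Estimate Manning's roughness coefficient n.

n = 0.013

For a circular section of diameter D = 1.94 m at depth y = 0.865 m, the central angle is θ = 2 arccos(1 − 2y/D) = 2.925 rad. Then A = (D²/8)(θ − sin θ) = 1.275 m² and P = Dθ/2 = 2.837 m.
Hydraulic radius R = A/P = 1.275/2.837 = 0.4493 m.
Rearranging Manning's equation: n = (1/Q) A R^(2/3) S^(1/2) = (1/7.69) × 1.275 × 0.4493^(2/3) × √0.01786 = 0.013.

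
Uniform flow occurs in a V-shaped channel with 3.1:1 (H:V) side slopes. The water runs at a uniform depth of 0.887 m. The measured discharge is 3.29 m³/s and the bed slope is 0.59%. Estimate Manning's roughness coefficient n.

For a triangular section with side slope z = 3.1: A = zy² = 3.1×0.887² = 2.439 m²; P = 2y√(1+z²) = 2×0.887×3.257 = 5.778 m.
Hydraulic radius R = A/P = 2.439/5.778 = 0.4221 m.
Rearranging Manning's equation: n = (1/Q) A R^(2/3) S^(1/2) = (1/3.29) × 2.439 × 0.4221^(2/3) × √0.0059 = 0.032.

n = 0.032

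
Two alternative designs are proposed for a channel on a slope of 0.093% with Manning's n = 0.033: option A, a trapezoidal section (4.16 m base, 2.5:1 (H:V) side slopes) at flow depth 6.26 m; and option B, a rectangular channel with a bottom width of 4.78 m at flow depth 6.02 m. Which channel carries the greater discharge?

channel A

Channel A: With bottom width b = 4.16 m and side slope z = 2.5: A = (b + zy)y = (4.16 + 2.5×6.26)×6.26 = 124 m²; P = b + 2y√(1+z²) = 4.16 + 2×6.26×2.693 = 37.87 m. Hydraulic radius R = A/P = 124/37.87 = 3.275 m. Q_A = (1/0.033)·124·3.275^(2/3)·√0.00093 = 252.7 m³/s.
Channel B: Flow area A = b·y = 4.78 × 6.02 = 28.78 m². Wetted perimeter P = b + 2y = 4.78 + 2×6.02 = 16.82 m. Hydraulic radius R = A/P = 28.78/16.82 = 1.711 m. Q_B = (1/0.033)·28.78·1.711^(2/3)·√0.00093 = 38.04 m³/s.
Q_A = 252.7 m³/s vs Q_B = 38.04 m³/s, so channel A carries more.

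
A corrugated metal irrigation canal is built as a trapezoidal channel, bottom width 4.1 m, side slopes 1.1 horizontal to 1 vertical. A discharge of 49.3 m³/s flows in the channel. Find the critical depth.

At critical depth, Q² T / (g A³) = 1, i.e. A³/T = Q²/g = 49.3²/9.81 = 247.8.
Trying y = 1.82 m: A³/T = 169 — low.
Trying y = 2.5 m: A³/T = 523.1 — high.
Trying y = 2.03 m: A³/T = 248 — matches.

y_c = 2.03 m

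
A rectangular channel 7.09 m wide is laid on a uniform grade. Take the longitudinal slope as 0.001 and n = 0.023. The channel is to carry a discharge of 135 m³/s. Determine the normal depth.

y_n = 7.67 m

Manning's equation rearranged: A R^(2/3) = nQ / (1·√S) = 0.023 × 135 / (√0.001) = 98.19.
Trying y = 9.64 m: A R^(2/3) = 129 — over.
Trying y = 6.57 m: A R^(2/3) = 81.22 — short.
Trying y = 7.67 m: A R^(2/3) = 98.14 — ≈ 98.19.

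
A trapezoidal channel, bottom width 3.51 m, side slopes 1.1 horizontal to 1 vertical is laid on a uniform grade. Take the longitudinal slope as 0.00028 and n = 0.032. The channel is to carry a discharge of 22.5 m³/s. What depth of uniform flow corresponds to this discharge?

y_n = 3.68 m

Manning's equation rearranged: A R^(2/3) = nQ / (1·√S) = 0.032 × 22.5 / (√0.00028) = 43.03.
At y = 4.69 m: A R^(2/3) = 71.44 — over.
At y = 2.74 m: A R^(2/3) = 23.77 — short.
At y = 3.68 m: A R^(2/3) = 43.03 — close enough.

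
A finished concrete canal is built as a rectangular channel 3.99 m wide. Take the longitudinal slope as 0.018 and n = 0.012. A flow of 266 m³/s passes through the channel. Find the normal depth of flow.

Manning's equation rearranged: A R^(2/3) = nQ / (1·√S) = 0.012 × 266 / (√0.018) = 23.79.
Try y = 3.35 m: A R^(2/3) = 15.51 — too small.
Try y = 5.86 m: A R^(2/3) = 30.48 — too large.
Try y = 4.75 m: A R^(2/3) = 23.77 — matches.

y_n = 4.75 m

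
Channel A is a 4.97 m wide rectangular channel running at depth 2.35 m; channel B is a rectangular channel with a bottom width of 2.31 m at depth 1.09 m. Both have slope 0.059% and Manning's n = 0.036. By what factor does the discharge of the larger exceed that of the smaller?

Channel A: Flow area A = b·y = 4.97 × 2.35 = 11.68 m². Wetted perimeter P = b + 2y = 4.97 + 2×2.35 = 9.67 m. Hydraulic radius R = A/P = 11.68/9.67 = 1.208 m. Q_A = (1/0.036)·11.68·1.208^(2/3)·√0.00059 = 8.937 m³/s.
Channel B: Flow area A = b·y = 2.31 × 1.09 = 2.518 m². Wetted perimeter P = b + 2y = 2.31 + 2×1.09 = 4.49 m. Hydraulic radius R = A/P = 2.518/4.49 = 0.5608 m. Q_B = (1/0.036)·2.518·0.5608^(2/3)·√0.00059 = 1.155 m³/s.
The larger discharge is 8.937 m³/s and the smaller is 1.155 m³/s; the ratio is 7.74.

7.74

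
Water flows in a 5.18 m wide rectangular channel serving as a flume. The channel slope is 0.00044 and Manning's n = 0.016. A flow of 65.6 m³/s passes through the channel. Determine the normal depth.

y_n = 6.42 m

Manning's equation rearranged: A R^(2/3) = nQ / (1·√S) = 0.016 × 65.6 / (√0.00044) = 50.04.
At y = 5.56 m: A R^(2/3) = 42.09 — low.
At y = 7.36 m: A R^(2/3) = 58.81 — high.
At y = 6.42 m: A R^(2/3) = 50.03 — close enough.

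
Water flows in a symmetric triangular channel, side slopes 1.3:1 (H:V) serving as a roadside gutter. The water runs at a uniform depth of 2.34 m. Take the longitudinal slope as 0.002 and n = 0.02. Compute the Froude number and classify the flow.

subcritical

For a triangular section with side slope z = 1.3: A = zy² = 1.3×2.34² = 7.118 m²; P = 2y√(1+z²) = 2×2.34×1.64 = 7.676 m.
Hydraulic radius R = A/P = 7.118/7.676 = 0.9274 m.
V = (1/n) R^(2/3) √S = (1/0.02) × 0.9274^(2/3) × √0.002 = 2.126 m/s. Hydraulic depth D_h = A/T = 7.118/6.084 = 1.17 m.
Froude number Fr = V/√(g·D_h) = 2.126/√(9.81×1.17) = 0.628, which is less than 1, so the flow is subcritical.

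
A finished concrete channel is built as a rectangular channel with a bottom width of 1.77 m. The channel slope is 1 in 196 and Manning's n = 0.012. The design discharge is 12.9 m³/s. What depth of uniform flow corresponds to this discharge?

y_n = 1.75 m

Manning's equation rearranged: A R^(2/3) = nQ / (1·√S) = 0.012 × 12.9 / (√0.005102) = 2.167.
Try y = 1.37 m: A R^(2/3) = 1.603 — low.
Try y = 2.15 m: A R^(2/3) = 2.788 — high.
Try y = 1.75 m: A R^(2/3) = 2.173 — close enough.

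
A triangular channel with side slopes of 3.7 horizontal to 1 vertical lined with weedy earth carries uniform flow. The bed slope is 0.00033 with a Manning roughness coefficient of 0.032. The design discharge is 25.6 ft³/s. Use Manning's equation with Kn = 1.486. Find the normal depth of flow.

y_n = 2.64 ft

Manning's equation rearranged: A R^(2/3) = nQ / (1.486·√S) = 0.032 × 25.6 / (1.486 × √0.00033) = 30.35.
At y = 3.08 ft: A R^(2/3) = 45.72 — over.
At y = 2.01 ft: A R^(2/3) = 14.65 — short.
At y = 2.64 ft: A R^(2/3) = 30.31 — matches.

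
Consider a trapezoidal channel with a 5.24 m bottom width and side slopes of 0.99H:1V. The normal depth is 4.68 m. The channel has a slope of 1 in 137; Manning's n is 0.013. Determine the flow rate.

With bottom width b = 5.24 m and side slope z = 0.99: A = (b + zy)y = (5.24 + 0.99×4.68)×4.68 = 46.21 m²; P = b + 2y√(1+z²) = 5.24 + 2×4.68×1.407 = 18.41 m.
Hydraulic radius R = A/P = 46.21/18.41 = 2.51 m.
Manning's equation: Q = (1/n) A R^(2/3) S^(1/2) = (1/0.013) × 46.21 × 2.51^(2/3) × 0.007299^(1/2) = 561 m³/s.

Q = 561 m³/s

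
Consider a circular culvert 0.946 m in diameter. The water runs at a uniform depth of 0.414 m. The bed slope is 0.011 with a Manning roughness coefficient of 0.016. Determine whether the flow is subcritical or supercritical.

supercritical

For a circular section of diameter D = 0.946 m at depth y = 0.414 m, the central angle is θ = 2 arccos(1 − 2y/D) = 2.891 rad. Then A = (D²/8)(θ − sin θ) = 0.2958 m² and P = Dθ/2 = 1.368 m.
Hydraulic radius R = A/P = 0.2958/1.368 = 0.2163 m.
V = (1/n) R^(2/3) √S = (1/0.016) × 0.2163^(2/3) × √0.011 = 2.362 m/s. Hydraulic depth D_h = A/T = 0.2958/0.9386 = 0.3151 m.
Froude number Fr = V/√(g·D_h) = 2.362/√(9.81×0.3151) = 1.34, which is greater than 1, so the flow is supercritical.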